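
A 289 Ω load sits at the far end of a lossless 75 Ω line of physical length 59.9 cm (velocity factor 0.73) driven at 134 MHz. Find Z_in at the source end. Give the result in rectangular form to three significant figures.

Z_in ≈ 33.4 + j59.6 Ω

λ = v/f = 0.73·c / 134 MHz = 1.63 m
βl = 2π·l/λ = 2π × 0.367 = 132°
tan(βl) = tan(132°) = -1.11
Z_in = Z_0·(Z_L + jZ_0·tanβl)/(Z_0 + jZ_L·tanβl)
     = 75·(289 − j83.5)/(75 − j322)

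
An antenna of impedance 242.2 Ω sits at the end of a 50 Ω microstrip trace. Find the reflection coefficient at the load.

Γ = 0.658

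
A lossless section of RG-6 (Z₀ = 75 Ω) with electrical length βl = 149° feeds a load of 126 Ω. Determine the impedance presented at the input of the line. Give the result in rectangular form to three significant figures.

tan(βl) = tan(149°) = -0.601
Z_in = Z_0·(Z_L + jZ_0·tanβl)/(Z_0 + jZ_L·tanβl)
     = 75·(126 − j45.1)/(75 − j75.7)

Z_in ≈ 84.9 + j40.7 Ω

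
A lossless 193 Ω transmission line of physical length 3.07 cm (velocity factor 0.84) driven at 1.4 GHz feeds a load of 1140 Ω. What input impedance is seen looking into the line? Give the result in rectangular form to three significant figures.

Z_in ≈ 42 − j101 Ω

λ = v/f = 0.84·c / 1.4 GHz = 0.18 m
βl = 2π·l/λ = 2π × 0.171 = 61.4°
tan(βl) = tan(61.4°) = 1.83
Z_in = Z_0·(Z_L + jZ_0·tanβl)/(Z_0 + jZ_L·tanβl)
     = 193·(1140 + j354)/(193 + j2090)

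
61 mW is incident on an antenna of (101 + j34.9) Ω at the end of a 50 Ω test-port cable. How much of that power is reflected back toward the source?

|Γ| = |(51 + j34.9)/(151 + j34.9)| = 0.399
|Γ|² = 0.159
P_refl = |Γ|²·P_inc = 9.7 mW, P_del = (1 − |Γ|²)·P_inc = 51.3 mW

P_reflected ≈ 9.7 mW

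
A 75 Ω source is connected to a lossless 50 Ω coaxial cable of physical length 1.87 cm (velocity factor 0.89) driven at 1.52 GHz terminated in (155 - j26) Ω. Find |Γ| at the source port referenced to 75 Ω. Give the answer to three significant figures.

λ = v/f = 0.89·c / 1.52 GHz = 0.176 m
βl = 2π·l/λ = 2π × 0.106 = 38.3°
tan(βl) = 0.79
Z_in = Z_0·(Z_L + jZ_0·tanβl)/(Z_0 + jZ_L·tanβl) = 31.5 − j45.1 Ω
Γ_s = (Z_in − Z_s)/(Z_in + Z_s) = (-43.5 − j45.1)/(106 − j45.1), |Γ_s| = 0.542

|Γ| ≈ 0.542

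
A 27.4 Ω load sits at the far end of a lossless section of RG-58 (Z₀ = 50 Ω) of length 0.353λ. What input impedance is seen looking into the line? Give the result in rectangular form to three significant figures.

βl = 2π × 0.353 = 127°
tan(βl) = tan(127°) = -1.32
Z_in = Z_0·(Z_L + jZ_0·tanβl)/(Z_0 + jZ_L·tanβl)
     = 50·(27.4 − j66.2)/(50 − j36.3)

Z_in ≈ 49.4 − j30.3 Ω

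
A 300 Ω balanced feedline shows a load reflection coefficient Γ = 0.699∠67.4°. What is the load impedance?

Z_L = Z_0·(1 + Γ)/(1 − Γ) = 300·(1.27 + j0.645)/(0.731 − j0.645)

Z_L ≈ 161 + j407 Ω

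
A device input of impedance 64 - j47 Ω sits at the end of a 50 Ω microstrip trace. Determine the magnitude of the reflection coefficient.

Γ = (Z_L − Z_0)/(Z_L + Z_0) = (14 − j47)/(114 − j47)
|Γ| = 49/123

|Γ| ≈ 0.398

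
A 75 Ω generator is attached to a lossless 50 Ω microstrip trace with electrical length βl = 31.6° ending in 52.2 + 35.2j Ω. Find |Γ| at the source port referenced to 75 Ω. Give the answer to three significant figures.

|Γ| ≈ 0.137

tan(βl) = 0.615
Z_in = Z_0·(Z_L + jZ_0·tanβl)/(Z_0 + jZ_L·tanβl) = 98 + j5.27 Ω
Γ_s = (Z_in − Z_s)/(Z_in + Z_s) = (23 + j5.27)/(173 + j5.27), |Γ_s| = 0.137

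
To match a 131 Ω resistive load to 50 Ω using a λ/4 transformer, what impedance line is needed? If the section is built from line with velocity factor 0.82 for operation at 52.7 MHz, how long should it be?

Z_qwt = √(Z_0·R_L) = √(50 × 131) = √6550
λ = 0.82·c/f = 4.67 m, so l = λ/4 = 1.17 m

Z_qwt ≈ 80.9 Ω; length ≈ 1.17 m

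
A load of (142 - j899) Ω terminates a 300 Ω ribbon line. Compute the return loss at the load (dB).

Γ = (-158 − j899)/(442 − j899), |Γ| = 0.911
RL = −20·log₁₀|Γ| = −20·log₁₀(0.911)

RL ≈ 0.808 dB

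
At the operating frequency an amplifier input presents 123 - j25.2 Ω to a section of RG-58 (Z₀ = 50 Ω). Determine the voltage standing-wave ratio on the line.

VSWR ≈ 2.58

Γ = (Z_L − Z_0)/(Z_L + Z_0) = (73 − j25.2)/(173 − j25.2)
|Γ| = 77.2/175 = 0.442
VSWR = (1 + |Γ|)/(1 − |Γ|) = 1.44/0.558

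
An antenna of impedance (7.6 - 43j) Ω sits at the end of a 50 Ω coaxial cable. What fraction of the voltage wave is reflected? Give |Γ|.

Γ = (Z_L − Z_0)/(Z_L + Z_0) = (-42.4 − j43)/(57.6 − j43)
|Γ| = 60.4/71.9

|Γ| ≈ 0.84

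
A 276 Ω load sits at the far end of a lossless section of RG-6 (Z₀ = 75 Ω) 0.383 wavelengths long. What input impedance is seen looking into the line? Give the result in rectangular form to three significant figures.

Z_in ≈ 41.6 + j70.5 Ω

βl = 2π × 0.383 = 138°
tan(βl) = tan(138°) = -0.904
Z_in = Z_0·(Z_L + jZ_0·tanβl)/(Z_0 + jZ_L·tanβl)
     = 75·(276 − j67.8)/(75 − j250)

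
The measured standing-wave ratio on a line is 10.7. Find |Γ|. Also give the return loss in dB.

|Γ| ≈ 0.829; return loss ≈ 1.63 dB

|Γ| = (S − 1)/(S + 1) = (10.7 − 1)/(10.7 + 1) = 9.7/11.7
RL = −20·log₁₀|Γ| = −20·log₁₀(0.829)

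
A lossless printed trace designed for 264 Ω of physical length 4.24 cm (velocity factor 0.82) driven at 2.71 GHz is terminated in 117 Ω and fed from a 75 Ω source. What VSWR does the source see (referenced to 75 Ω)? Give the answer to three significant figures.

λ = v/f = 0.82·c / 2.71 GHz = 0.0908 m
βl = 2π·l/λ = 2π × 0.467 = 168°
tan(βl) = -0.21
Z_in = Z_0·(Z_L + jZ_0·tanβl)/(Z_0 + jZ_L·tanβl) = 121 − j44.1 Ω
Γ_s = (Z_in − Z_s)/(Z_in + Z_s) = (46.1 − j44.1)/(196 − j44.1), |Γ_s| = 0.317
VSWR = (1 + |Γ_s|)/(1 − |Γ_s|)

VSWR ≈ 1.93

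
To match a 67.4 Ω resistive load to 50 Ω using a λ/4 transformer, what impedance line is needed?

Z_qwt ≈ 58.1 Ω

Z_qwt = √(Z_0·R_L) = √(50 × 67.4) = √3370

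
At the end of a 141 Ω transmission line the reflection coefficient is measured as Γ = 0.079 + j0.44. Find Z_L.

Z_L = Z_0·(1 + Γ)/(1 − Γ) = 141·(1.08 + j0.44)/(0.921 − j0.44)

Z_L ≈ 108 + j119 Ω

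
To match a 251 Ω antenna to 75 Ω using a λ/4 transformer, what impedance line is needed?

Z_qwt = √(Z_0·R_L) = √(75 × 251) = √18820

Z_qwt ≈ 137 Ω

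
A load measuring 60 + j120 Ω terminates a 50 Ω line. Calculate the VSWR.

VSWR ≈ 6.68

Γ = (Z_L − Z_0)/(Z_L + Z_0) = (10 + j120)/(110 + j120)
|Γ| = 120/163 = 0.74
VSWR = (1 + |Γ|)/(1 − |Γ|) = 1.74/0.26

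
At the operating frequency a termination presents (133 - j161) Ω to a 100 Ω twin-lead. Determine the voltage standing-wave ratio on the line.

Γ = (Z_L − Z_0)/(Z_L + Z_0) = (33 − j161)/(233 − j161)
|Γ| = 164/283 = 0.58
VSWR = (1 + |Γ|)/(1 − |Γ|) = 1.58/0.42

VSWR ≈ 3.77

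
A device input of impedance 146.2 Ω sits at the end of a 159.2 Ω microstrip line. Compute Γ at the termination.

Γ = -0.0426

Γ = (Z_L − Z_0)/(Z_L + Z_0) = (146.2 − 159.2)/(146.2 + 159.2) = -13/305.4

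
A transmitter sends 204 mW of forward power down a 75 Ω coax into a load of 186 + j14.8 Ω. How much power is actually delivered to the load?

P_delivered ≈ 167 mW

|Γ| = |(111 + j14.8)/(261 + j14.8)| = 0.428
|Γ|² = 0.183
P_refl = |Γ|²·P_inc = 37.4 mW, P_del = (1 − |Γ|²)·P_inc = 167 mW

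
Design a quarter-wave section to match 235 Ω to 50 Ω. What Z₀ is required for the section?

Z_qwt ≈ 108 Ω

Z_qwt = √(Z_0·R_L) = √(50 × 235) = √11750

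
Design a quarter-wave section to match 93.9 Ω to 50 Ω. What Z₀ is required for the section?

Z_qwt ≈ 68.5 Ω

Z_qwt = √(Z_0·R_L) = √(50 × 93.9) = √4695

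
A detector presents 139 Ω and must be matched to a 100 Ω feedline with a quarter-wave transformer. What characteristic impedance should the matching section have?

Z_qwt ≈ 118 Ω

Z_qwt = √(Z_0·R_L) = √(100 × 139) = √13900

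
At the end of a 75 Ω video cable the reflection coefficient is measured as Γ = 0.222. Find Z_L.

Z_L = Z_0·(1 + Γ)/(1 − Γ) = 75·(1.22)/(0.778)

Z_L ≈ 118 Ω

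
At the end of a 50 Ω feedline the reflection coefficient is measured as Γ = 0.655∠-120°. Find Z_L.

Z_L = Z_0·(1 + Γ)/(1 − Γ) = 50·(0.673 − j0.567)/(1.33 + j0.567)

Z_L ≈ 13.7 − j27.2 Ω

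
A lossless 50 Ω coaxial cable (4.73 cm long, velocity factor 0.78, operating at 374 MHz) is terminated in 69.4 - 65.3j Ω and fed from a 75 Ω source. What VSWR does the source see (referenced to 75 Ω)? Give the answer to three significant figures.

λ = v/f = 0.78·c / 374 MHz = 0.626 m
βl = 2π·l/λ = 2π × 0.0756 = 27.2°
tan(βl) = 0.514
Z_in = Z_0·(Z_L + jZ_0·tanβl)/(Z_0 + jZ_L·tanβl) = 26.6 − j35 Ω
Γ_s = (Z_in − Z_s)/(Z_in + Z_s) = (-48.4 − j35)/(102 − j35), |Γ_s| = 0.556
VSWR = (1 + |Γ_s|)/(1 − |Γ_s|)

VSWR ≈ 3.51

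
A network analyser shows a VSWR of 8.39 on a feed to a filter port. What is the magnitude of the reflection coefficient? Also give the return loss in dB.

|Γ| ≈ 0.787; return loss ≈ 2.08 dB

|Γ| = (S − 1)/(S + 1) = (8.39 − 1)/(8.39 + 1) = 7.39/9.39
RL = −20·log₁₀|Γ| = −20·log₁₀(0.787)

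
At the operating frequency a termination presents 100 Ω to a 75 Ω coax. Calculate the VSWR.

VSWR ≈ 1.33

For a purely resistive load, VSWR = R_L/Z_0 or Z_0/R_L (whichever > 1) = 100/75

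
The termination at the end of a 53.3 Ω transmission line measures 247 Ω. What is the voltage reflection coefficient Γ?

Γ = 0.645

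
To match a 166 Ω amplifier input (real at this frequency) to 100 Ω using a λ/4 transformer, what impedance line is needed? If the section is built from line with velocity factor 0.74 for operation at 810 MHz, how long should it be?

Z_qwt ≈ 129 Ω; length ≈ 6.85 cm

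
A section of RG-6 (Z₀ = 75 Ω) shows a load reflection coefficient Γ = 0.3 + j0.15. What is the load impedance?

Z_L = Z_0·(1 + Γ)/(1 − Γ) = 75·(1.3 + j0.15)/(0.7 − j0.15)

Z_L ≈ 130 + j43.9 Ω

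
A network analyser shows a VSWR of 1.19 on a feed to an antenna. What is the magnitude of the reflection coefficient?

|Γ| ≈ 0.0868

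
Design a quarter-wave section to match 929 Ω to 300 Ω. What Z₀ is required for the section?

Z_qwt = √(Z_0·R_L) = √(300 × 929) = √278700

Z_qwt ≈ 528 Ω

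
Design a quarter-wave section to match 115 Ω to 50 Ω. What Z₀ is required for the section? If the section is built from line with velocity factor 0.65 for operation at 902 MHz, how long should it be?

Z_qwt ≈ 75.8 Ω; length ≈ 5.4 cm

Z_qwt = √(Z_0·R_L) = √(50 × 115) = √5750
λ = 0.65·c/f = 0.216 m, so l = λ/4 = 0.054 m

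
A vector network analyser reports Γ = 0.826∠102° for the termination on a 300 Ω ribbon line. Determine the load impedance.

Z_L ≈ 47.1 + j239 Ω

Z_L = Z_0·(1 + Γ)/(1 − Γ) = 300·(0.828 + j0.808)/(1.17 − j0.808)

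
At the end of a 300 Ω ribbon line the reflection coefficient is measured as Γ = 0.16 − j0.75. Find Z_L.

Z_L ≈ 97.4 − j355 Ω

Z_L = Z_0·(1 + Γ)/(1 − Γ) = 300·(1.16 − j0.75)/(0.84 + j0.75)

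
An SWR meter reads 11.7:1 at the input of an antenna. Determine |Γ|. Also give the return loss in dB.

|Γ| = (S − 1)/(S + 1) = (11.7 − 1)/(11.7 + 1) = 10.7/12.7
RL = −20·log₁₀|Γ| = −20·log₁₀(0.843)

|Γ| ≈ 0.843; return loss ≈ 1.49 dB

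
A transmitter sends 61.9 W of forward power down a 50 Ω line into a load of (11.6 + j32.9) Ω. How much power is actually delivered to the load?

P_delivered ≈ 29.4 W

|Γ| = |(-38.4 + j32.9)/(61.6 + j32.9)| = 0.724
|Γ|² = 0.524
P_refl = |Γ|²·P_inc = 32.5 W, P_del = (1 − |Γ|²)·P_inc = 29.4 W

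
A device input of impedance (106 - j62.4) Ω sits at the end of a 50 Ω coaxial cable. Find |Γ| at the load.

|Γ| ≈ 0.499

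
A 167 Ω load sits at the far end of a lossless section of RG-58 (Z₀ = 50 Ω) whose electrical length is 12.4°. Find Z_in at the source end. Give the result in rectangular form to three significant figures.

Z_in ≈ 114 − j72.5 Ω

tan(βl) = tan(12.4°) = 0.22
Z_in = Z_0·(Z_L + jZ_0·tanβl)/(Z_0 + jZ_L·tanβl)
     = 50·(167 + j11)/(50 + j36.7)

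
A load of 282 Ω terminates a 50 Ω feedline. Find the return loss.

RL ≈ 3.11 dB

Γ = (282 − 50)/(282 + 50) = 0.699
RL = −20·log₁₀|Γ| = −20·log₁₀(0.699)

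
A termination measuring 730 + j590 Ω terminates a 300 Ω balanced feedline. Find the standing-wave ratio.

Γ = (Z_L − Z_0)/(Z_L + Z_0) = (430 + j590)/(1030 + j590)
|Γ| = 730/1190 = 0.615
VSWR = (1 + |Γ|)/(1 − |Γ|) = 1.62/0.385

VSWR ≈ 4.2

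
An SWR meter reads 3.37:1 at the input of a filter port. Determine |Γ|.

|Γ| ≈ 0.542

|Γ| = (S − 1)/(S + 1) = (3.37 − 1)/(3.37 + 1) = 2.37/4.37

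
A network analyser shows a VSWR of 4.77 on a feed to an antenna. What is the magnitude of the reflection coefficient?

|Γ| ≈ 0.653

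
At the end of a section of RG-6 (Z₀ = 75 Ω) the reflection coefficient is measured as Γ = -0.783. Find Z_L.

Z_L = Z_0·(1 + Γ)/(1 − Γ) = 75·(0.217)/(1.78)

Z_L ≈ 9.13 Ω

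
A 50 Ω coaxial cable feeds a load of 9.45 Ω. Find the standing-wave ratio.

VSWR ≈ 5.29

Γ = (9.45 − 50)/(9.45 + 50) = -0.682
VSWR = (1 + 0.682)/(1 − 0.682)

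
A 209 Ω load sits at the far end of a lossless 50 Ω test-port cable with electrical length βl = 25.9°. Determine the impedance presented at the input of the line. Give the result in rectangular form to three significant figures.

Z_in ≈ 50.4 − j78.1 Ω

tan(βl) = tan(25.9°) = 0.486
Z_in = Z_0·(Z_L + jZ_0·tanβl)/(Z_0 + jZ_L·tanβl)
     = 50·(209 + j24.3)/(50 + j101)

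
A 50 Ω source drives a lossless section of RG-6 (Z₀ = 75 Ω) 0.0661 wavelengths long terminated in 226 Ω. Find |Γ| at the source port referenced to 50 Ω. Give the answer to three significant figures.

|Γ| ≈ 0.611

βl = 2π × 0.0661 = 23.8°
tan(βl) = 0.441
Z_in = Z_0·(Z_L + jZ_0·tanβl)/(Z_0 + jZ_L·tanβl) = 97.6 − j96.6 Ω
Γ_s = (Z_in − Z_s)/(Z_in + Z_s) = (47.6 − j96.6)/(148 − j96.6), |Γ_s| = 0.611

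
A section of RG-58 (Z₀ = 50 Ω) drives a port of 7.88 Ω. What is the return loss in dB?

Γ = (7.88 − 50)/(7.88 + 50) = -0.728
RL = −20·log₁₀|Γ| = −20·log₁₀(0.728)

RL ≈ 2.76 dB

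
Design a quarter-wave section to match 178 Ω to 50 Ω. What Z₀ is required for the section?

Z_qwt ≈ 94.3 Ω

Z_qwt = √(Z_0·R_L) = √(50 × 178) = √8900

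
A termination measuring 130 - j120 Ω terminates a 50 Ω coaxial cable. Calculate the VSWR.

VSWR ≈ 5

Γ = (Z_L − Z_0)/(Z_L + Z_0) = (80 − j120)/(180 − j120)
|Γ| = 144/216 = 0.667
VSWR = (1 + |Γ|)/(1 − |Γ|) = 1.67/0.333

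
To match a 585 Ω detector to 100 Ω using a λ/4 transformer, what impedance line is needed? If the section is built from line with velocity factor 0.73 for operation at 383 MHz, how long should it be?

Z_qwt = √(Z_0·R_L) = √(100 × 585) = √58500
λ = 0.73·c/f = 0.572 m, so l = λ/4 = 0.143 m

Z_qwt ≈ 242 Ω; length ≈ 14.3 cm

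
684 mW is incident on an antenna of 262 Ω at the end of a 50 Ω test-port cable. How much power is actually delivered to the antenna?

Γ = (262 − 50)/(262 + 50) = 0.679
|Γ|² = 0.462
P_refl = |Γ|²·P_inc = 316 mW, P_del = (1 − |Γ|²)·P_inc = 368 mW

P_delivered ≈ 368 mW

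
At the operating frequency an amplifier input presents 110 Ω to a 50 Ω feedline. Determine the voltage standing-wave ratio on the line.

VSWR ≈ 2.2

For a purely resistive load, VSWR = R_L/Z_0 or Z_0/R_L (whichever > 1) = 110/50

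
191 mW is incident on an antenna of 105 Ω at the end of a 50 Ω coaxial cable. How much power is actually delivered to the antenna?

P_delivered ≈ 167 mW

Γ = (105 − 50)/(105 + 50) = 0.355
|Γ|² = 0.126
P_refl = |Γ|²·P_inc = 24 mW, P_del = (1 − |Γ|²)·P_inc = 167 mW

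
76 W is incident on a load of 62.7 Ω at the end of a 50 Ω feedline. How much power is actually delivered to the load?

P_delivered ≈ 75 W

Γ = (62.7 − 50)/(62.7 + 50) = 0.113
|Γ|² = 0.0127
P_refl = |Γ|²·P_inc = 0.965 W, P_del = (1 − |Γ|²)·P_inc = 75 W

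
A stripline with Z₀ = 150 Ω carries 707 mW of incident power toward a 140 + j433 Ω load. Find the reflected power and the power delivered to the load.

P_reflected ≈ 488 mW; P_delivered ≈ 219 mW

|Γ| = |(-10 + j433)/(290 + j433)| = 0.831
|Γ|² = 0.691
P_refl = |Γ|²·P_inc = 488 mW, P_del = (1 − |Γ|²)·P_inc = 219 mW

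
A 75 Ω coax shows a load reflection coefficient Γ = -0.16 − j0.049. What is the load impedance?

Z_L ≈ 54.1 − j5.45 Ω

Z_L = Z_0·(1 + Γ)/(1 − Γ) = 75·(0.84 − j0.049)/(1.16 + j0.049)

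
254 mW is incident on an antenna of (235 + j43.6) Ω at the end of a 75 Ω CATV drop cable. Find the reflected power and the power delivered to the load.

P_reflected ≈ 71.3 mW; P_delivered ≈ 183 mW

|Γ| = |(160 + j43.6)/(310 + j43.6)| = 0.53
|Γ|² = 0.281
P_refl = |Γ|²·P_inc = 71.3 mW, P_del = (1 − |Γ|²)·P_inc = 183 mW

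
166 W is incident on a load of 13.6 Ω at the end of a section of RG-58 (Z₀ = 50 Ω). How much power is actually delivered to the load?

P_delivered ≈ 112 W

Γ = (13.6 − 50)/(13.6 + 50) = -0.572
|Γ|² = 0.328
P_refl = |Γ|²·P_inc = 54.4 W, P_del = (1 − |Γ|²)·P_inc = 112 W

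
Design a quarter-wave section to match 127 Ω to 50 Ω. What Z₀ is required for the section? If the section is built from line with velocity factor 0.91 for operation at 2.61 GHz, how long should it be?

Z_qwt = √(Z_0·R_L) = √(50 × 127) = √6350
λ = 0.91·c/f = 0.105 m, so l = λ/4 = 0.0261 m

Z_qwt ≈ 79.7 Ω; length ≈ 2.61 cm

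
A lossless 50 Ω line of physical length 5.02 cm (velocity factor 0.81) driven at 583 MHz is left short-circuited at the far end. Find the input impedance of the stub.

λ = v/f = 0.81·c / 583 MHz = 0.417 m
βl = 2π·l/λ = 2π × 0.12 = 43.4°
tan(βl) = 0.944
For a short-circuited stub, Z_in = jZ_0·tan(βl)

Z_in ≈ +j47.2 Ω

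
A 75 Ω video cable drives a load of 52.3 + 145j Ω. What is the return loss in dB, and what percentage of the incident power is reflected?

RL ≈ 2.38 dB; 57.9% of incident power reflected

Γ = (-22.7 + j145)/(127.3 + j145), |Γ| = 0.761
RL = −20·log₁₀(0.761) = 2.38 dB
P_refl/P_inc = |Γ|² = 0.579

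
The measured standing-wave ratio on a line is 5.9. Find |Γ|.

|Γ| ≈ 0.71

|Γ| = (S − 1)/(S + 1) = (5.9 − 1)/(5.9 + 1) = 4.9/6.9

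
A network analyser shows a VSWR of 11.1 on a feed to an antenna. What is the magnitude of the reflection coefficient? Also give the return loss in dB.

|Γ| ≈ 0.835; return loss ≈ 1.57 dB

|Γ| = (S − 1)/(S + 1) = (11.1 − 1)/(11.1 + 1) = 10.1/12.1
RL = −20·log₁₀|Γ| = −20·log₁₀(0.835)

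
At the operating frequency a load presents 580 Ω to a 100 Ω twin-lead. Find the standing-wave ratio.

VSWR ≈ 5.8

For a purely resistive load, VSWR = R_L/Z_0 or Z_0/R_L (whichever > 1) = 580/100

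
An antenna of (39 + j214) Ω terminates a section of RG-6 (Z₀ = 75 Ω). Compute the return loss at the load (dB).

RL ≈ 0.964 dB

Γ = (-36 + j214)/(114 + j214), |Γ| = 0.895
RL = −20·log₁₀|Γ| = −20·log₁₀(0.895)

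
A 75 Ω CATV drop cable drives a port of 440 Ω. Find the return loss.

Γ = (440 − 75)/(440 + 75) = 0.709
RL = −20·log₁₀|Γ| = −20·log₁₀(0.709)

RL ≈ 2.99 dB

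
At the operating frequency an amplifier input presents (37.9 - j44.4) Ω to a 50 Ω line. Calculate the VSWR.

VSWR ≈ 2.75

Γ = (Z_L − Z_0)/(Z_L + Z_0) = (-12.1 − j44.4)/(87.9 − j44.4)
|Γ| = 46/98.5 = 0.467
VSWR = (1 + |Γ|)/(1 − |Γ|) = 1.47/0.533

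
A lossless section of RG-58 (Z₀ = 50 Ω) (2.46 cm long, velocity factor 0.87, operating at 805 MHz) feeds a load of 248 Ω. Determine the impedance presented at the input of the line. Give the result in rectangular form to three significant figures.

Z_in ≈ 41.5 − j80.6 Ω

λ = v/f = 0.87·c / 805 MHz = 0.324 m
βl = 2π·l/λ = 2π × 0.0759 = 27.3°
tan(βl) = tan(27.3°) = 0.516
Z_in = Z_0·(Z_L + jZ_0·tanβl)/(Z_0 + jZ_L·tanβl)
     = 50·(248 + j25.8)/(50 + j128)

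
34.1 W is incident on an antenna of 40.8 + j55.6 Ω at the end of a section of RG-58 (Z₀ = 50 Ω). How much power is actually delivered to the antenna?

P_delivered ≈ 24.5 W

|Γ| = |(-9.2 + j55.6)/(90.8 + j55.6)| = 0.529
|Γ|² = 0.28
P_refl = |Γ|²·P_inc = 9.55 W, P_del = (1 − |Γ|²)·P_inc = 24.5 W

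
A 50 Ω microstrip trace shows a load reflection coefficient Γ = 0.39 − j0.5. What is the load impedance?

Z_L ≈ 48.1 − j80.4 Ω

Z_L = Z_0·(1 + Γ)/(1 − Γ) = 50·(1.39 − j0.5)/(0.61 + j0.5)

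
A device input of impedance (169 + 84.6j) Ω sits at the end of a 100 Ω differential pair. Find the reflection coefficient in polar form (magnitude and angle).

Γ ≈ 0.387 ∠ 33.3°

Γ = (Z_L − Z_0)/(Z_L + Z_0) = (69 + j84.6)/(269 + j84.6)
|Γ| = 109/282 = 0.387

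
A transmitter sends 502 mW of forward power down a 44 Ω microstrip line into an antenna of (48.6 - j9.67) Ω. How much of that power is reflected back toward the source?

P_reflected ≈ 6.64 mW

|Γ| = |(4.6 − j9.67)/(92.6 − j9.67)| = 0.115
|Γ|² = 0.0132
P_refl = |Γ|²·P_inc = 6.64 mW, P_del = (1 − |Γ|²)·P_inc = 495 mW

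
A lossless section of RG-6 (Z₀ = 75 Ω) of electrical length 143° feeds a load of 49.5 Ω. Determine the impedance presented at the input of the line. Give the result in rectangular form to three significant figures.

tan(βl) = tan(143°) = -0.754
Z_in = Z_0·(Z_L + jZ_0·tanβl)/(Z_0 + jZ_L·tanβl)
     = 75·(49.5 − j56.5)/(75 − j37.3)

Z_in ≈ 62.2 − j25.6 Ω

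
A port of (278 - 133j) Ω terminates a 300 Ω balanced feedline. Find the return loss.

RL ≈ 12.9 dB

Γ = (-22 − j133)/(578 − j133), |Γ| = 0.227
RL = −20·log₁₀|Γ| = −20·log₁₀(0.227)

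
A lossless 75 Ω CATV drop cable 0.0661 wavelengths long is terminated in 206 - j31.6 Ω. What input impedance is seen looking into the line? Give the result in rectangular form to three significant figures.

Z_in ≈ 85.6 − j86.2 Ω

βl = 2π × 0.0661 = 23.8°
tan(βl) = tan(23.8°) = 0.441
Z_in = Z_0·(Z_L + jZ_0·tanβl)/(Z_0 + jZ_L·tanβl)
     = 75·(206 + j1.47)/(88.9 + j90.8)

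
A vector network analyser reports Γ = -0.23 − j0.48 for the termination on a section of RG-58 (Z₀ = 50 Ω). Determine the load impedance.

Z_L = Z_0·(1 + Γ)/(1 − Γ) = 50·(0.77 − j0.48)/(1.23 + j0.48)

Z_L ≈ 20.6 − j27.5 Ω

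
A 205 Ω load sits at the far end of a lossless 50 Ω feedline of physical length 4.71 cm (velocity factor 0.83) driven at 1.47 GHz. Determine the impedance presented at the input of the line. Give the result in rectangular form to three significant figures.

Z_in ≈ 12.6 + j8.36 Ω

λ = v/f = 0.83·c / 1.47 GHz = 0.169 m
βl = 2π·l/λ = 2π × 0.278 = 100°
tan(βl) = tan(100°) = -5.61
Z_in = Z_0·(Z_L + jZ_0·tanβl)/(Z_0 + jZ_L·tanβl)
     = 50·(205 − j281)/(50 − j1150)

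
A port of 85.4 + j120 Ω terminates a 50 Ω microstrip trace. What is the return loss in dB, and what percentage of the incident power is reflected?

Γ = (35.4 + j120)/(135.4 + j120), |Γ| = 0.692
RL = −20·log₁₀(0.692) = 3.2 dB
P_refl/P_inc = |Γ|² = 0.478

RL ≈ 3.2 dB; 47.8% of incident power reflected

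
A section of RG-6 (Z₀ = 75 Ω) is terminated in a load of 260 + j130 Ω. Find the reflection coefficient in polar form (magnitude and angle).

Γ = (Z_L − Z_0)/(Z_L + Z_0) = (185 + j130)/(335 + j130)
|Γ| = 226/359 = 0.629

Γ ≈ 0.629 ∠ 13.9°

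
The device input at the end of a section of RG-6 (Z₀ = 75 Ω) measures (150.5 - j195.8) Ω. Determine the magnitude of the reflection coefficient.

Γ = (Z_L − Z_0)/(Z_L + Z_0) = (75.5 − j195.8)/(225.5 − j195.8)
|Γ| = 210/299

|Γ| ≈ 0.703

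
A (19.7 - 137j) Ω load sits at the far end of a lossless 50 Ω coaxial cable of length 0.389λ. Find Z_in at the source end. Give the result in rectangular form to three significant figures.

βl = 2π × 0.389 = 140°
tan(βl) = tan(140°) = -0.838
Z_in = Z_0·(Z_L + jZ_0·tanβl)/(Z_0 + jZ_L·tanβl)
     = 50·(19.7 − j179)/(-64.8 − j16.5)

Z_in ≈ 18.8 + j133 Ω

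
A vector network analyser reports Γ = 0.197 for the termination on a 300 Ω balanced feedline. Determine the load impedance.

Z_L ≈ 447 Ω

Z_L = Z_0·(1 + Γ)/(1 − Γ) = 300·(1.2)/(0.803)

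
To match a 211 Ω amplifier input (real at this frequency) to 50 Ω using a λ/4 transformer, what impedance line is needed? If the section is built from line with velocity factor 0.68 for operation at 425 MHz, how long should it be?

Z_qwt = √(Z_0·R_L) = √(50 × 211) = √10550
λ = 0.68·c/f = 0.48 m, so l = λ/4 = 0.12 m

Z_qwt ≈ 103 Ω; length ≈ 12 cm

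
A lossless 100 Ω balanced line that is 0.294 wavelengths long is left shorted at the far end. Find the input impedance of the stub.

βl = 2π × 0.294 = 106°
tan(βl) = -3.52
For a shorted stub, Z_in = jZ_0·tan(βl)

Z_in ≈ −j352 Ω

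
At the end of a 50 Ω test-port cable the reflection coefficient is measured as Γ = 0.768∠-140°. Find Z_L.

Z_L ≈ 7.41 − j17.8 Ω

Z_L = Z_0·(1 + Γ)/(1 − Γ) = 50·(0.412 − j0.494)/(1.59 + j0.494)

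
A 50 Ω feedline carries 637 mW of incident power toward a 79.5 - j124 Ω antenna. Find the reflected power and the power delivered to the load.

P_reflected ≈ 322 mW; P_delivered ≈ 315 mW

|Γ| = |(29.5 − j124)/(129.5 − j124)| = 0.711
|Γ|² = 0.505
P_refl = |Γ|²·P_inc = 322 mW, P_del = (1 − |Γ|²)·P_inc = 315 mW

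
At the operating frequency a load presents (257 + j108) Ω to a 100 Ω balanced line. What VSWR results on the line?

Γ = (Z_L − Z_0)/(Z_L + Z_0) = (157 + j108)/(357 + j108)
|Γ| = 191/373 = 0.511
VSWR = (1 + |Γ|)/(1 − |Γ|) = 1.51/0.489

VSWR ≈ 3.09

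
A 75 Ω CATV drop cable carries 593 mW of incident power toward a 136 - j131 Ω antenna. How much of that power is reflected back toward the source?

P_reflected ≈ 201 mW

|Γ| = |(61 − j131)/(211 − j131)| = 0.582
|Γ|² = 0.339
P_refl = |Γ|²·P_inc = 201 mW, P_del = (1 − |Γ|²)·P_inc = 392 mW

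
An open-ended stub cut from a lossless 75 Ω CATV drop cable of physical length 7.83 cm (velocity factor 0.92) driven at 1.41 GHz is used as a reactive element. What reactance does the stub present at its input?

λ = v/f = 0.92·c / 1.41 GHz = 0.196 m
βl = 2π·l/λ = 2π × 0.4 = 144°
tan(βl) = -0.726
For an open-ended stub, Z_in = −jZ_0·cot(βl) = −jZ_0/tan(βl)

X_in ≈ 103 Ω (inductive)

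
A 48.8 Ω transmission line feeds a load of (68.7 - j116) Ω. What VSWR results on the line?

VSWR ≈ 5.96

Γ = (Z_L − Z_0)/(Z_L + Z_0) = (19.9 − j116)/(117.5 − j116)
|Γ| = 118/165 = 0.713
VSWR = (1 + |Γ|)/(1 − |Γ|) = 1.71/0.287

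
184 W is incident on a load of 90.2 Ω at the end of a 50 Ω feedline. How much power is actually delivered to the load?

P_delivered ≈ 169 W

Γ = (90.2 − 50)/(90.2 + 50) = 0.287
|Γ|² = 0.0822
P_refl = |Γ|²·P_inc = 15.1 W, P_del = (1 − |Γ|²)·P_inc = 169 W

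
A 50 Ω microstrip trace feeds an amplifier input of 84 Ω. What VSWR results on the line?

VSWR ≈ 1.68

Γ = (84 − 50)/(84 + 50) = 0.254
VSWR = (1 + 0.254)/(1 − 0.254)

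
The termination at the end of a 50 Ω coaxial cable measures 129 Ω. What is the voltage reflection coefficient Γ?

Γ = (Z_L − Z_0)/(Z_L + Z_0) = (129 − 50)/(129 + 50) = 79/179

Γ = 0.441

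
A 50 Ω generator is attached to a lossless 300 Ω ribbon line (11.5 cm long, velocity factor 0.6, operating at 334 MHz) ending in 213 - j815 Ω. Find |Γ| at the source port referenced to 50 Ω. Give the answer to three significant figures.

|Γ| ≈ 0.5

λ = v/f = 0.6·c / 334 MHz = 0.539 m
βl = 2π·l/λ = 2π × 0.213 = 76.8°
tan(βl) = 4.27
Z_in = Z_0·(Z_L + jZ_0·tanβl)/(Z_0 + jZ_L·tanβl) = 24.4 + j31.1 Ω
Γ_s = (Z_in − Z_s)/(Z_in + Z_s) = (-25.6 + j31.1)/(74.4 + j31.1), |Γ_s| = 0.5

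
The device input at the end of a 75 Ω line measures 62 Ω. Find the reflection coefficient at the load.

Γ = -0.0949

Γ = (Z_L − Z_0)/(Z_L + Z_0) = (62 − 75)/(62 + 75) = -13/137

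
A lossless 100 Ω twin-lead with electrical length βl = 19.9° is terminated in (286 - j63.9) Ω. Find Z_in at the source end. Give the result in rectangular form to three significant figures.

Z_in ≈ 125 − j128 Ω

tan(βl) = tan(19.9°) = 0.362
Z_in = Z_0·(Z_L + jZ_0·tanβl)/(Z_0 + jZ_L·tanβl)
     = 100·(286 − j27.7)/(123 + j104)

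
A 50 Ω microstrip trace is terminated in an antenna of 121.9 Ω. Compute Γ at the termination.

Γ = 0.418

Γ = (Z_L − Z_0)/(Z_L + Z_0) = (121.9 − 50)/(121.9 + 50) = 71.9/171.9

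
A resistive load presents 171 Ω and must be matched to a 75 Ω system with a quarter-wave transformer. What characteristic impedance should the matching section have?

Z_qwt ≈ 113 Ω

Z_qwt = √(Z_0·R_L) = √(75 × 171) = √12820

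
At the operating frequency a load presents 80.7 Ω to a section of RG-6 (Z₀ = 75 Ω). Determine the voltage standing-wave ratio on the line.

VSWR ≈ 1.08

For a purely resistive load, VSWR = R_L/Z_0 or Z_0/R_L (whichever > 1) = 80.7/75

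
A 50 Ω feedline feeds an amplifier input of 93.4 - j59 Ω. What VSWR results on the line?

Γ = (Z_L − Z_0)/(Z_L + Z_0) = (43.4 − j59)/(143.4 − j59)
|Γ| = 73.2/155 = 0.472
VSWR = (1 + |Γ|)/(1 − |Γ|) = 1.47/0.528

VSWR ≈ 2.79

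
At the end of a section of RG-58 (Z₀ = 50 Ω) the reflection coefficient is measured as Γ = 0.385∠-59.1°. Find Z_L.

Z_L ≈ 56.6 − j43.9 Ω

Z_L = Z_0·(1 + Γ)/(1 − Γ) = 50·(1.2 − j0.33)/(0.802 + j0.33)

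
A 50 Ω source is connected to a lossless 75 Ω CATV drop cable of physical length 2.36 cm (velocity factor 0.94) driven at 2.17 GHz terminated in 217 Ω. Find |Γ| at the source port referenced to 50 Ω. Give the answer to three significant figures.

|Γ| ≈ 0.412

λ = v/f = 0.94·c / 2.17 GHz = 0.13 m
βl = 2π·l/λ = 2π × 0.182 = 65.4°
tan(βl) = 2.18
Z_in = Z_0·(Z_L + jZ_0·tanβl)/(Z_0 + jZ_L·tanβl) = 30.6 − j29.5 Ω
Γ_s = (Z_in − Z_s)/(Z_in + Z_s) = (-19.4 − j29.5)/(80.6 − j29.5), |Γ_s| = 0.412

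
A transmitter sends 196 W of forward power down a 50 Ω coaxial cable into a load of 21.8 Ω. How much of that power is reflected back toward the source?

Γ = (21.8 − 50)/(21.8 + 50) = -0.393
|Γ|² = 0.154
P_refl = |Γ|²·P_inc = 30.2 W, P_del = (1 − |Γ|²)·P_inc = 166 W

P_reflected ≈ 30.2 W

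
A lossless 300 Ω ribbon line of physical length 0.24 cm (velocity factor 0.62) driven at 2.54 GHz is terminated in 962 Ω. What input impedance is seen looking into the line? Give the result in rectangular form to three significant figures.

λ = v/f = 0.62·c / 2.54 GHz = 0.0732 m
βl = 2π·l/λ = 2π × 0.0328 = 11.8°
tan(βl) = tan(11.8°) = 0.209
Z_in = Z_0·(Z_L + jZ_0·tanβl)/(Z_0 + jZ_L·tanβl)
     = 300·(962 + j62.7)/(300 + j201)

Z_in ≈ 693 − j402 Ω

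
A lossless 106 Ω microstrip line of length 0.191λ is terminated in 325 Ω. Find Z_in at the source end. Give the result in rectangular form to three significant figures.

βl = 2π × 0.191 = 68.8°
tan(βl) = tan(68.8°) = 2.57
Z_in = Z_0·(Z_L + jZ_0·tanβl)/(Z_0 + jZ_L·tanβl)
     = 106·(325 + j273)/(106 + j836)

Z_in ≈ 39.2 − j36.2 Ω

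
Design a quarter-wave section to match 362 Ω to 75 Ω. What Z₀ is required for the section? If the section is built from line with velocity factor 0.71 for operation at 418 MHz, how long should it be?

Z_qwt ≈ 165 Ω; length ≈ 12.7 cm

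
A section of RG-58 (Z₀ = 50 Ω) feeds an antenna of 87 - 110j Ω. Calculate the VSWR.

VSWR ≈ 4.89

Γ = (Z_L − Z_0)/(Z_L + Z_0) = (37 − j110)/(137 − j110)
|Γ| = 116/176 = 0.661
VSWR = (1 + |Γ|)/(1 − |Γ|) = 1.66/0.339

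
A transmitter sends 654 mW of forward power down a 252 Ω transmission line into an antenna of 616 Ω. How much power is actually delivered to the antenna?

P_delivered ≈ 539 mW

Γ = (616 − 252)/(616 + 252) = 0.419
|Γ|² = 0.176
P_refl = |Γ|²·P_inc = 115 mW, P_del = (1 − |Γ|²)·P_inc = 539 mW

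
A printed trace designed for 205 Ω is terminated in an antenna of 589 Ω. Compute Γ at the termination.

Γ = 0.484

Γ = (Z_L − Z_0)/(Z_L + Z_0) = (589 − 205)/(589 + 205) = 384/794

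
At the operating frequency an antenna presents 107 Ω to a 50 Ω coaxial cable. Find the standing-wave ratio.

For a purely resistive load, VSWR = R_L/Z_0 or Z_0/R_L (whichever > 1) = 107/50

VSWR ≈ 2.14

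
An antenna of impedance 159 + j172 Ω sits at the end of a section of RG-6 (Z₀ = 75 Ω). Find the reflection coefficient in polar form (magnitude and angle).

Γ = (Z_L − Z_0)/(Z_L + Z_0) = (84 + j172)/(234 + j172)
|Γ| = 191/290 = 0.659

Γ ≈ 0.659 ∠ 27.7°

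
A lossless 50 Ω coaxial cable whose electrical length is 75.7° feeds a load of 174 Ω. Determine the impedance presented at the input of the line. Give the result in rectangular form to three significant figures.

Z_in ≈ 15.2 − j11.6 Ω

tan(βl) = tan(75.7°) = 3.92
Z_in = Z_0·(Z_L + jZ_0·tanβl)/(Z_0 + jZ_L·tanβl)
     = 50·(174 + j196)/(50 + j683)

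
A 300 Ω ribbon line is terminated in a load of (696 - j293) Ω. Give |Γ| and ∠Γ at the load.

Γ ≈ 0.474 ∠ -20.1°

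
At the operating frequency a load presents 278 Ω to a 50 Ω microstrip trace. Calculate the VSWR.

VSWR ≈ 5.56

Γ = (278 − 50)/(278 + 50) = 0.695
VSWR = (1 + 0.695)/(1 − 0.695)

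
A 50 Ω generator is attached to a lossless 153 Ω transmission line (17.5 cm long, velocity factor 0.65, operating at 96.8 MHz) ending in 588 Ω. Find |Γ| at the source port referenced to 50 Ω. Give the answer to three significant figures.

λ = v/f = 0.65·c / 96.8 MHz = 2.01 m
βl = 2π·l/λ = 2π × 0.0869 = 31.3°
tan(βl) = 0.607
Z_in = Z_0·(Z_L + jZ_0·tanβl)/(Z_0 + jZ_L·tanβl) = 125 − j198 Ω
Γ_s = (Z_in − Z_s)/(Z_in + Z_s) = (74.8 − j198)/(175 − j198), |Γ_s| = 0.802

|Γ| ≈ 0.802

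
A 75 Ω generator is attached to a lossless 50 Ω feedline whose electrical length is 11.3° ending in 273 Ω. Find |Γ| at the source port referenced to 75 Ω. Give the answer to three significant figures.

|Γ| ≈ 0.585

tan(βl) = 0.2
Z_in = Z_0·(Z_L + jZ_0·tanβl)/(Z_0 + jZ_L·tanβl) = 130 − j131 Ω
Γ_s = (Z_in − Z_s)/(Z_in + Z_s) = (54.6 − j131)/(205 − j131), |Γ_s| = 0.585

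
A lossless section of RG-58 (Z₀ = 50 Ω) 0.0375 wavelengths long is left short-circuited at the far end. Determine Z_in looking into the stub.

Z_in ≈ +j12 Ω

βl = 2π × 0.0375 = 13.5°
tan(βl) = 0.24
For a short-circuited stub, Z_in = jZ_0·tan(βl)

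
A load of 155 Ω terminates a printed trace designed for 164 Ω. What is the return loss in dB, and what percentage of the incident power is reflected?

RL ≈ 31 dB; 0.0796% of incident power reflected

Γ = (155 − 164)/(155 + 164) = -0.0282
RL = −20·log₁₀(0.0282) = 31 dB
P_refl/P_inc = |Γ|² = 0.000796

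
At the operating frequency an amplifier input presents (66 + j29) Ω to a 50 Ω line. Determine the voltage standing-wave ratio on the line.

Γ = (Z_L − Z_0)/(Z_L + Z_0) = (16 + j29)/(116 + j29)
|Γ| = 33.1/120 = 0.277
VSWR = (1 + |Γ|)/(1 − |Γ|) = 1.28/0.723

VSWR ≈ 1.77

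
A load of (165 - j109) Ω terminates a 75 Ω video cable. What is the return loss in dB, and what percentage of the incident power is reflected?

Γ = (90 − j109)/(240 − j109), |Γ| = 0.536
RL = −20·log₁₀(0.536) = 5.41 dB
P_refl/P_inc = |Γ|² = 0.288

RL ≈ 5.41 dB; 28.8% of incident power reflected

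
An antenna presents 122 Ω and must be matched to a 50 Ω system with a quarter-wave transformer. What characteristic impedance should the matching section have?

Z_qwt = √(Z_0·R_L) = √(50 × 122) = √6100

Z_qwt ≈ 78.1 Ω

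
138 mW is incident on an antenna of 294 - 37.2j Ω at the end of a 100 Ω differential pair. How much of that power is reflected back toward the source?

|Γ| = |(194 − j37.2)/(394 − j37.2)| = 0.499
|Γ|² = 0.249
P_refl = |Γ|²·P_inc = 34.4 mW, P_del = (1 − |Γ|²)·P_inc = 104 mW

P_reflected ≈ 34.4 mW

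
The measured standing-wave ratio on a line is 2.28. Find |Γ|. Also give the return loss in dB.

|Γ| ≈ 0.39; return loss ≈ 8.17 dB

|Γ| = (S − 1)/(S + 1) = (2.28 − 1)/(2.28 + 1) = 1.28/3.28
RL = −20·log₁₀|Γ| = −20·log₁₀(0.39)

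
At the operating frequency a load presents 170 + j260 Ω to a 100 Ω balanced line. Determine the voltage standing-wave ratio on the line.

VSWR ≈ 6.1

Γ = (Z_L − Z_0)/(Z_L + Z_0) = (70 + j260)/(270 + j260)
|Γ| = 269/375 = 0.718
VSWR = (1 + |Γ|)/(1 − |Γ|) = 1.72/0.282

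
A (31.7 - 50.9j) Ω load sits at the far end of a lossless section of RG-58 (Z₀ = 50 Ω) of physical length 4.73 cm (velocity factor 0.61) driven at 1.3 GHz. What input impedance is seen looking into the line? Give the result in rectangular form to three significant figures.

λ = v/f = 0.61·c / 1.3 GHz = 0.141 m
βl = 2π·l/λ = 2π × 0.336 = 121°
tan(βl) = tan(121°) = -1.67
Z_in = Z_0·(Z_L + jZ_0·tanβl)/(Z_0 + jZ_L·tanβl)
     = 50·(31.7 − j134)/(-34.8 − j52.8)

Z_in ≈ 74.8 + j79.3 Ω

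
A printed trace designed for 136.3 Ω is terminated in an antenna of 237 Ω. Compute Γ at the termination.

Γ = 0.27

Γ = (Z_L − Z_0)/(Z_L + Z_0) = (237 − 136.3)/(237 + 136.3) = 100.7/373.3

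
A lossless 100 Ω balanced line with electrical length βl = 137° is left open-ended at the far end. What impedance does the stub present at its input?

Z_in ≈ +j107 Ω

tan(βl) = -0.933
For an open-ended stub, Z_in = −jZ_0·cot(βl) = −jZ_0/tan(βl)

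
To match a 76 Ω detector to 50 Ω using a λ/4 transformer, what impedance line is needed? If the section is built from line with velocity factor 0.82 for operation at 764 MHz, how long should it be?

Z_qwt ≈ 61.6 Ω; length ≈ 8.05 cm

Z_qwt = √(Z_0·R_L) = √(50 × 76) = √3800
λ = 0.82·c/f = 0.322 m, so l = λ/4 = 0.0805 m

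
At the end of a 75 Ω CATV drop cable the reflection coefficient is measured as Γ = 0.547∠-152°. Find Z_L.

Z_L = Z_0·(1 + Γ)/(1 − Γ) = 75·(0.517 − j0.257)/(1.48 + j0.257)

Z_L ≈ 23.2 − j17 Ω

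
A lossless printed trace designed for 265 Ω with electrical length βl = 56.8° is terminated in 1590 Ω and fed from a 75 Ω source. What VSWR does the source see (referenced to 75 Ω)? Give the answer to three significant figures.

VSWR ≈ 7.84

tan(βl) = 1.53
Z_in = Z_0·(Z_L + jZ_0·tanβl)/(Z_0 + jZ_L·tanβl) = 62.3 − j167 Ω
Γ_s = (Z_in − Z_s)/(Z_in + Z_s) = (-12.7 − j167)/(137 − j167), |Γ_s| = 0.774
VSWR = (1 + |Γ_s|)/(1 − |Γ_s|)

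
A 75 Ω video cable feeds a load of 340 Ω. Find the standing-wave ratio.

VSWR ≈ 4.53

Γ = (340 − 75)/(340 + 75) = 0.639
VSWR = (1 + 0.639)/(1 − 0.639)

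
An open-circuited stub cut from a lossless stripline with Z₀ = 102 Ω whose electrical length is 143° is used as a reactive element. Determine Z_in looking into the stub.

tan(βl) = -0.754
For an open-circuited stub, Z_in = −jZ_0·cot(βl) = −jZ_0/tan(βl)

Z_in ≈ +j135 Ω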